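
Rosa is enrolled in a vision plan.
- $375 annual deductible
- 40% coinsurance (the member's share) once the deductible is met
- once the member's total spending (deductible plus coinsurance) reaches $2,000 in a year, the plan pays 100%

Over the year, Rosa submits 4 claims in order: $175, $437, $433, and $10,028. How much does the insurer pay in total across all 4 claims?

$9,073

Claim 1 ($175): all of it applies to the deductible. Cost to member: $175. OOP to date $175. Insurer: $175 − $175 = $0.
Claim 2 ($437): deductible takes $200, $237 remains; 40% of $237 = $94.80. Member owes $294.80 (running OOP $469.80). Plan pays $437 − $294.80 = $142.20.
Claim 3 ($433): deductible met; 40% of $433 = $173.20. Cost to member: $173.20. OOP to date $643. Insurer: $433 − $173.20 = $259.80.
Claim 4 ($10,028): deductible already satisfied, so member's share is 40% × $10,028 = $4,011.20. That would push OOP to $4,654.20, over the $2,000 cap, so member pays $2,000 − $643 = $1,357. Insurer: $10,028 − $1,357 = $8,671.
Insurer total: $0 + $142.20 + $259.80 + $8,671 = $9,073.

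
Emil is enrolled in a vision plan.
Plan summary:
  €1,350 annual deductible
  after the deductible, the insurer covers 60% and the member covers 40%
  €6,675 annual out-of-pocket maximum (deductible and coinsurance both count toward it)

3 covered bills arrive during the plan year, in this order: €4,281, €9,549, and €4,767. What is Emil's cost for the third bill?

€333

Claim 1 — €4,281: €1,350 to deductible, leaving €2,931; 40% of €2,931 = €1,172.40. Member pays €2,522.40; OOP now €2,522.40.
Claim 2 — €9,549: deductible met; 40% of €9,549 = €3,819.60. Member pays €3,819.60; OOP now €6,342.
Claim 3 — €4,767: deductible already satisfied, so member's share is 40% × €4,767 = €1,906.80. OOP would hit €8,248.80 > €6,675, so the cap limits the member to €6,675 − €6,342 = €333.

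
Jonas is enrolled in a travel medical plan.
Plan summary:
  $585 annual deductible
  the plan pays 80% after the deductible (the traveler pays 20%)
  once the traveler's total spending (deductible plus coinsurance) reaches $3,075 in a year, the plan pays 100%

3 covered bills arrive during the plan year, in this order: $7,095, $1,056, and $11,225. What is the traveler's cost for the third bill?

Bill 1, $7,095: $585 finishes the deductible; $6,510 goes to coinsurance; 20% of $6,510 = $1,302. Traveler pays $1,887; OOP now $1,887.
Bill 2, $1,056: deductible met; 20% of $1,056 = $211.20. Traveler pays $211.20; OOP now $2,098.20.
Bill 3, $11,225: 20% coinsurance on $11,225 = $2,245. OOP would hit $4,343.20 > $3,075, so the cap limits the traveler to $3,075 − $2,098.20 = $976.80.

$976.80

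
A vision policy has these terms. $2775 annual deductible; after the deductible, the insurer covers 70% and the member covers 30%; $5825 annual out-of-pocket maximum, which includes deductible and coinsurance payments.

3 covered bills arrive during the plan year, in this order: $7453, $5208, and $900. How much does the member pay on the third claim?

Claim 1 — $7453: $2775 to deductible, leaving $4678; coinsurance $4678 × 30% = $1403.40. Member owes $4178.40 (running OOP $4178.40).
Claim 2 — $5208: deductible met; 30% of $5208 = $1562.40. Member pays $1562.40; OOP now $5740.80.
Claim 3 — $900: deductible already satisfied, so member's share is 30% × $900 = $270. Adding that to $5740.80 gives $6010.80, past the $5825 cap; member pays only $5825 − $5740.80 = $84.20.

$84.20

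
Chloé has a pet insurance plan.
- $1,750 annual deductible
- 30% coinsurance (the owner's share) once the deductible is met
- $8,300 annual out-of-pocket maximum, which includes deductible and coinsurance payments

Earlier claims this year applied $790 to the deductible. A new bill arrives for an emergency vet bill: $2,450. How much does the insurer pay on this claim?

Deductible still to meet: $1,750 − $790 = $960.
The remaining $1,490 (= $2,450 − $960) moves to coinsurance.
Owner's 30% share of $1,490 is $447.
So the owner owes $960 + $447 = $1,407 before any cap.
Total out-of-pocket so far would be $790 + $1,407 = $2,197, below the $8,300 cap — no reduction.
The insurer covers the remainder: $2,450 − $1,407 = $1,043.

$1,043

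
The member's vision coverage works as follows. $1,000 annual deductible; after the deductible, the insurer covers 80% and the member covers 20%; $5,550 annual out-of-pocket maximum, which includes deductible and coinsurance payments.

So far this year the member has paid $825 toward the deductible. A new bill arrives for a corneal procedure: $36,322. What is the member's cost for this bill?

Deductible still to meet: $1,000 − $825 = $175.
The remaining $36,147 (= $36,322 − $175) moves to coinsurance.
Coinsurance: $36,147 × 20% = $7,229.40.
So the member owes $175 + $7,229.40 = $7,404.40 before any cap.
Year-to-date out-of-pocket would reach $825 + $7,404.40 = $8,229.40, above the $5,550 maximum, so the member pays only $5,550 − $825 = $4,725.

$4,725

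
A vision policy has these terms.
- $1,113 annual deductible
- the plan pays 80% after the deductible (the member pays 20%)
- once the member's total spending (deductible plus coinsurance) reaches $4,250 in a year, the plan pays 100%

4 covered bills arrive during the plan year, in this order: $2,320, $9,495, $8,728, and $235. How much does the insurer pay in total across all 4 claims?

Bill 1, $2,320: $1,113 finishes the deductible; $1,207 goes to coinsurance; coinsurance $1,207 × 20% = $241.40. Member owes $1,354.40 (running OOP $1,354.40). Plan pays $2,320 − $1,354.40 = $965.60.
Bill 2, $9,495: 20% coinsurance on $9,495 = $1,899. Member pays $1,899; OOP now $3,253.40. Insurer: $9,495 − $1,899 = $7,596.
Bill 3, $8,728: deductible already satisfied, so member's share is 20% × $8,728 = $1,745.60. OOP would hit $4,999 > $4,250, so the cap limits the member to $4,250 − $3,253.40 = $996.60. Plan pays $8,728 − $996.60 = $7,731.40.
Bill 4, $235: deductible met; 20% of $235 = $47. OOP would hit $4,297 > $4,250, so the cap limits the member to $4,250 − $4,250 = $0. Insurer: $235 − $0 = $235.
Insurer total: $965.60 + $7,596 + $7,731.40 + $235 = $16,528.

$16,528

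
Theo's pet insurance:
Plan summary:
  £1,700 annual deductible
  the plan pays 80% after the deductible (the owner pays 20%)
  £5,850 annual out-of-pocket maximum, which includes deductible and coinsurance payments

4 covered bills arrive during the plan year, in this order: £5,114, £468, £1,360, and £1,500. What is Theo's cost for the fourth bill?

£300

Claim 1 — £5,114: £1,700 to deductible, leaving £3,414; 20% of £3,414 = £682.80. Owner pays £2,382.80; OOP now £2,382.80.
Claim 2 — £468: 20% coinsurance on £468 = £93.60. Owner owes £93.60 (running OOP £2,476.40).
Claim 3 — £1,360: deductible met; 20% of £1,360 = £272. Owner pays £272; OOP now £2,748.40.
Claim 4 — £1,500: deductible already satisfied, so owner's share is 20% × £1,500 = £300. Owner owes £300 (running OOP £3,048.40).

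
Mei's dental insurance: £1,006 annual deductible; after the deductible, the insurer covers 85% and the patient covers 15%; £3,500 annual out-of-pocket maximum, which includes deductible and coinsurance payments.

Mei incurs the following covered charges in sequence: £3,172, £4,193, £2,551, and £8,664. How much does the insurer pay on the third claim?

Bill 1, £3,172: £1,006 finishes the deductible; £2,166 goes to coinsurance; coinsurance £2,166 × 15% = £324.90. Patient pays £1,330.90; OOP now £1,330.90. Insurer: £3,172 − £1,330.90 = £1,841.10.
Bill 2, £4,193: deductible already satisfied, so patient's share is 15% × £4,193 = £628.95. Patient owes £628.95 (running OOP £1,959.85). Plan pays £4,193 − £628.95 = £3,564.05.
Bill 3, £2,551: 15% coinsurance on £2,551 = £382.65. Cost to patient: £382.65. OOP to date £2,342.50. Insurer: £2,551 − £382.65 = £2,168.35.

£2,168.35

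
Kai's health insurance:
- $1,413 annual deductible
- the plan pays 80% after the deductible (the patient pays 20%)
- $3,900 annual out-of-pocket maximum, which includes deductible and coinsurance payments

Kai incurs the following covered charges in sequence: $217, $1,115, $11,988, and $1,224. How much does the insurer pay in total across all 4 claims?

$10,644

Claim 1 ($217): all of it applies to the deductible. Patient owes $217 (running OOP $217). Insurer: $217 − $217 = $0.
Claim 2 ($1,115): fully absorbed by the deductible. Patient pays $1,115; OOP now $1,332. Insurer: $1,115 − $1,115 = $0.
Claim 3 ($11,988): deductible takes $81, $11,907 remains; 20% of $11,907 = $2,381.40. Patient owes $2,462.40 (running OOP $3,794.40). Plan pays $11,988 − $2,462.40 = $9,525.60.
Claim 4 ($1,224): deductible met; 20% of $1,224 = $244.80. Adding that to $3,794.40 gives $4,039.20, past the $3,900 cap; patient pays only $3,900 − $3,794.40 = $105.60. Plan pays $1,224 − $105.60 = $1,118.40.
Insurer total: $0 + $0 + $9,525.60 + $1,118.40 = $10,644.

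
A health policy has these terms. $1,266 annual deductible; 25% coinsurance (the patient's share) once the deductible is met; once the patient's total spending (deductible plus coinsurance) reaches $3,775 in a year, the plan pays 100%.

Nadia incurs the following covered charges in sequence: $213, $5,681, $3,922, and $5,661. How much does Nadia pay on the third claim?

$980.50

Claim 1 — $213: entire amount goes to the deductible. Patient owes $213 (running OOP $213).
Claim 2 — $5,681: $1,053 to deductible, leaving $4,628; coinsurance $4,628 × 25% = $1,157. Patient owes $2,210 (running OOP $2,423).
Claim 3 — $3,922: deductible met; 25% of $3,922 = $980.50. Patient pays $980.50; OOP now $3,403.50.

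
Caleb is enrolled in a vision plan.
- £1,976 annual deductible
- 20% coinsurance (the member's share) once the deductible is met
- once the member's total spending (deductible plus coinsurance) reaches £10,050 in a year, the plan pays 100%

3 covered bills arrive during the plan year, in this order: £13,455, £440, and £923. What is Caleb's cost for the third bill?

#1 (£13,455): £1,976 to deductible, leaving £11,479; coinsurance £11,479 × 20% = £2,295.80. Member owes £4,271.80 (running OOP £4,271.80).
#2 (£440): deductible already satisfied, so member's share is 20% × £440 = £88. Cost to member: £88. OOP to date £4,359.80.
#3 (£923): deductible already satisfied, so member's share is 20% × £923 = £184.60. Member pays £184.60; OOP now £4,544.40.

£184.60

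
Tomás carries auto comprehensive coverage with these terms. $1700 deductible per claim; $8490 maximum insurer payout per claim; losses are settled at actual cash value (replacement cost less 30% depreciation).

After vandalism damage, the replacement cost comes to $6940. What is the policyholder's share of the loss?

$3782

At 30% depreciation, ACV = $6940 − $2082 = $4858.
Subtract the deductible: $4858 − $1700 = $3158.
That's under the $8490 cap, so the insurer reimburses the full $3158.
Out of pocket: $6940 − $3158 = $3782.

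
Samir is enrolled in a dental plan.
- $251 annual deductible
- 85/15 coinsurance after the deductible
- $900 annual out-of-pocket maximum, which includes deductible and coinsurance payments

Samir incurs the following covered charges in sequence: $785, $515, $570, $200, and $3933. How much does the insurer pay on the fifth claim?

$3556.85

Claim 1 ($785): $251 to deductible, leaving $534; 15% of $534 = $80.10. Patient owes $331.10 (running OOP $331.10). Plan pays $785 − $331.10 = $453.90.
Claim 2 ($515): deductible met; 15% of $515 = $77.25. Patient owes $77.25 (running OOP $408.35). Insurer: $515 − $77.25 = $437.75.
Claim 3 ($570): 15% coinsurance on $570 = $85.50. Cost to patient: $85.50. OOP to date $493.85. Insurer: $570 − $85.50 = $484.50.
Claim 4 ($200): deductible met; 15% of $200 = $30. Patient pays $30; OOP now $523.85. Plan pays $200 − $30 = $170.
Claim 5 ($3933): deductible met; 15% of $3933 = $589.95. That would push OOP to $1113.80, over the $900 cap, so patient pays $900 − $523.85 = $376.15. Plan pays $3933 − $376.15 = $3556.85.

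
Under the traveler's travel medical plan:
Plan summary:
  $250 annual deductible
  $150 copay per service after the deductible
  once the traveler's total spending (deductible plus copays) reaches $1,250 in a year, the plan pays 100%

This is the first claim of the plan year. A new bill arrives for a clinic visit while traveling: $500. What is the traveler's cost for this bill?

The full $250 deductible is still open; $250 of this bill applies to it.
That leaves $500 − $250 = $250 for the copay.
Copay on this service: $150.
So the traveler owes $250 + $150 = $400 before any cap.
Year-to-date out-of-pocket becomes $0 + $400 = $400, still under the $1,250 maximum, so no cap applies.

$400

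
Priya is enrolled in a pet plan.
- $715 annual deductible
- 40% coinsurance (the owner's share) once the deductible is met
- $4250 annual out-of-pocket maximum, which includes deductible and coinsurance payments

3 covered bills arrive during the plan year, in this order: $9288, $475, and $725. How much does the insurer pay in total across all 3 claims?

$6238

Claim 1 — $9288: $715 to deductible, leaving $8573; 40% of $8573 = $3429.20. Cost to owner: $4144.20. OOP to date $4144.20. Plan pays $9288 − $4144.20 = $5143.80.
Claim 2 — $475: deductible met; 40% of $475 = $190. OOP would hit $4334.20 > $4250, so the cap limits the owner to $4250 − $4144.20 = $105.80. Insurer: $475 − $105.80 = $369.20.
Claim 3 — $725: 40% coinsurance on $725 = $290. Adding that to $4250 gives $4540, past the $4250 cap; owner pays only $4250 − $4250 = $0. Insurer: $725 − $0 = $725.
Insurer total = bills − owner's total = $10488 − $4250 = $6238.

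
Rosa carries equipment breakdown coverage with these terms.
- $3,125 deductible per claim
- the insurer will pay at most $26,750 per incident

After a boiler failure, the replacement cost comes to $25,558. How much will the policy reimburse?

$22,433

Subtract the deductible: $25,558 − $3,125 = $22,433.
$22,433 is within the $26,750 limit, so the insurer pays $22,433.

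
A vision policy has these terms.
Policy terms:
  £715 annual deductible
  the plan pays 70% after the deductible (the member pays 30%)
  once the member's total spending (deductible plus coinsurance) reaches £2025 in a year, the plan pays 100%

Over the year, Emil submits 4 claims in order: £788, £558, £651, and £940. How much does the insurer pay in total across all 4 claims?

Claim 1 (£788): £715 to deductible, leaving £73; member's 30% is £21.90. Cost to member: £736.90. OOP to date £736.90. Insurer: £788 − £736.90 = £51.10.
Claim 2 (£558): deductible met; 30% of £558 = £167.40. Member pays £167.40; OOP now £904.30. Plan pays £558 − £167.40 = £390.60.
Claim 3 (£651): deductible met; 30% of £651 = £195.30. Member pays £195.30; OOP now £1099.60. Insurer: £651 − £195.30 = £455.70.
Claim 4 (£940): 30% coinsurance on £940 = £282. Member pays £282; OOP now £1381.60. Insurer: £940 − £282 = £658.
Insurer total = bills − member's total = £2937 − £1381.60 = £1555.40.

£1555.40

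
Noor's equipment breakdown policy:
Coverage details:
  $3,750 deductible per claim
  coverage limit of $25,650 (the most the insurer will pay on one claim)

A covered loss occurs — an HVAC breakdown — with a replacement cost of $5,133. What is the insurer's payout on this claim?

$1,383

After the deductible, $5,133 − $3,750 = $1,383 remains.
$1,383 ≤ $25,650, so the limit doesn't bind; insurer pays $1,383.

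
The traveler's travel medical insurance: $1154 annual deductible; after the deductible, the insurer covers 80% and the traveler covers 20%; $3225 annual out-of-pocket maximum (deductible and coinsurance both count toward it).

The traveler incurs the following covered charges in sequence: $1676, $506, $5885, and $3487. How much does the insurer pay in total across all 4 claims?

$8329

Claim 1 — $1676: $1154 finishes the deductible; $522 goes to coinsurance; coinsurance $522 × 20% = $104.40. Cost to traveler: $1258.40. OOP to date $1258.40. Plan pays $1676 − $1258.40 = $417.60.
Claim 2 — $506: 20% coinsurance on $506 = $101.20. Traveler owes $101.20 (running OOP $1359.60). Insurer: $506 − $101.20 = $404.80.
Claim 3 — $5885: 20% coinsurance on $5885 = $1177. Traveler owes $1177 (running OOP $2536.60). Plan pays $5885 − $1177 = $4708.
Claim 4 — $3487: deductible met; 20% of $3487 = $697.40. OOP would hit $3234 > $3225, so the cap limits the traveler to $3225 − $2536.60 = $688.40. Insurer: $3487 − $688.40 = $2798.60.
Insurer total = bills − traveler's total = $11554 − $3225 = $8329.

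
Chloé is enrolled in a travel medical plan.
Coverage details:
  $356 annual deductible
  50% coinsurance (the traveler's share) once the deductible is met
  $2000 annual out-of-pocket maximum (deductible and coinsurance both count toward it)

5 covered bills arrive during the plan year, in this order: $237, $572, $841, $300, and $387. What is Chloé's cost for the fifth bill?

$193.50

#1 ($237): entire amount goes to the deductible. Cost to traveler: $237. OOP to date $237.
#2 ($572): deductible takes $119, $453 remains; 50% of $453 = $226.50. Traveler pays $345.50; OOP now $582.50.
#3 ($841): 50% coinsurance on $841 = $420.50. Traveler pays $420.50; OOP now $1003.
#4 ($300): deductible already satisfied, so traveler's share is 50% × $300 = $150. Traveler pays $150; OOP now $1153.
#5 ($387): deductible met; 50% of $387 = $193.50. Cost to traveler: $193.50. OOP to date $1346.50.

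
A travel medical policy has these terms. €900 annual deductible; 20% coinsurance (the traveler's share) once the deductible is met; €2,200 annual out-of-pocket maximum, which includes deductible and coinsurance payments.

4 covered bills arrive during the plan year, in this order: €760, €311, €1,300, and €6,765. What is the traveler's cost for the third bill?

€260

Claim 1 — €760: entire amount goes to the deductible. Cost to traveler: €760. OOP to date €760.
Claim 2 — €311: deductible takes €140, €171 remains; coinsurance €171 × 20% = €34.20. Cost to traveler: €174.20. OOP to date €934.20.
Claim 3 — €1,300: deductible met; 20% of €1,300 = €260. Cost to traveler: €260. OOP to date €1,194.20.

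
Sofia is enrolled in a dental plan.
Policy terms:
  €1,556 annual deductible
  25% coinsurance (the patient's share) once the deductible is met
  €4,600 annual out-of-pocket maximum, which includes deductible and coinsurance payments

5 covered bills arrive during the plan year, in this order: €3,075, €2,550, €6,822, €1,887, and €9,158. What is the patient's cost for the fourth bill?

€321.25

Claim 1 (€3,075): €1,556 finishes the deductible; €1,519 goes to coinsurance; patient's 25% is €379.75. Cost to patient: €1,935.75. OOP to date €1,935.75.
Claim 2 (€2,550): deductible met; 25% of €2,550 = €637.50. Patient pays €637.50; OOP now €2,573.25.
Claim 3 (€6,822): deductible met; 25% of €6,822 = €1,705.50. Patient pays €1,705.50; OOP now €4,278.75.
Claim 4 (€1,887): deductible already satisfied, so patient's share is 25% × €1,887 = €471.75. OOP would hit €4,750.50 > €4,600, so the cap limits the patient to €4,600 − €4,278.75 = €321.25.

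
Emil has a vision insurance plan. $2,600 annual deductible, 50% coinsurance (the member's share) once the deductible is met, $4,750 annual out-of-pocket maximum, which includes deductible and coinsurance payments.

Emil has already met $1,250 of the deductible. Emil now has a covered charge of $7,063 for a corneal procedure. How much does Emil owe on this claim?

Remaining deductible: $2,600 − $1,250 = $1,350.
The remaining $5,713 (= $7,063 − $1,350) moves to coinsurance.
Coinsurance: $5,713 × 50% = $2,856.50.
So the member owes $1,350 + $2,856.50 = $4,206.50 before any cap.
Adding $4,206.50 to the $1,250 already spent would give $5,456.50, which exceeds the $4,750 cap; the member pays just $4,750 − $1,250 = $3,500.

$3,500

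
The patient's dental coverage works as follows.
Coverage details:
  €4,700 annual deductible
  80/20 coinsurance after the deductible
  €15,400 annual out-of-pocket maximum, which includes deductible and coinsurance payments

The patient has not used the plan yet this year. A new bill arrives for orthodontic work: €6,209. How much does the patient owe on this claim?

€5,001.80

The full €4,700 deductible is still open; €4,700 of this bill applies to it.
After the €4,700 deductible portion, €6,209 − €4,700 = €1,509 is subject to coinsurance.
Patient's 20% share of €1,509 is €301.80.
Patient responsibility before any cap: €4,700 + €301.80 = €5,001.80.
Cumulative spending €0 + €5,001.80 = €5,001.80 stays under the €15,400 maximum.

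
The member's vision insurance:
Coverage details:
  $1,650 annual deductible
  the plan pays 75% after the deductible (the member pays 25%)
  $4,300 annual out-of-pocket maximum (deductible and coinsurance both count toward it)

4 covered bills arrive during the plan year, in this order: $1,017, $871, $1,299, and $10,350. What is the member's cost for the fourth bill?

$2,265.75

#1 ($1,017): fully absorbed by the deductible. Member pays $1,017; OOP now $1,017.
#2 ($871): $633 to deductible, leaving $238; coinsurance $238 × 25% = $59.50. Cost to member: $692.50. OOP to date $1,709.50.
#3 ($1,299): 25% coinsurance on $1,299 = $324.75. Cost to member: $324.75. OOP to date $2,034.25.
#4 ($10,350): deductible met; 25% of $10,350 = $2,587.50. That would push OOP to $4,621.75, over the $4,300 cap, so member pays $4,300 − $2,034.25 = $2,265.75.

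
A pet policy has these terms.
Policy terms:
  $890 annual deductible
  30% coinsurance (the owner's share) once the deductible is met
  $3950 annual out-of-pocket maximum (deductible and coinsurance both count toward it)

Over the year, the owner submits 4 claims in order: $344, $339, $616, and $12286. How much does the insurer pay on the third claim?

#1 ($344): entire amount goes to the deductible. Cost to owner: $344. OOP to date $344. Insurer: $344 − $344 = $0.
#2 ($339): all of it applies to the deductible. Owner owes $339 (running OOP $683). Plan pays $339 − $339 = $0.
#3 ($616): deductible takes $207, $409 remains; owner's 30% is $122.70. Cost to owner: $329.70. OOP to date $1012.70. Insurer: $616 − $329.70 = $286.30.

$286.30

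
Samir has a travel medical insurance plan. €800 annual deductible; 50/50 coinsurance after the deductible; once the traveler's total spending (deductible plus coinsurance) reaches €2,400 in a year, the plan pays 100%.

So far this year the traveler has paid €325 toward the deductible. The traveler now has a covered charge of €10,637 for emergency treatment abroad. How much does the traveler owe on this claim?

Deductible still to meet: €800 − €325 = €475.
The remaining €10,162 (= €10,637 − €475) moves to coinsurance.
Traveler's 50% share of €10,162 is €5,081.
So the traveler owes €475 + €5,081 = €5,556 before any cap.
Year-to-date out-of-pocket would reach €325 + €5,556 = €5,881, above the €2,400 maximum, so the traveler pays only €2,400 − €325 = €2,075.

€2,075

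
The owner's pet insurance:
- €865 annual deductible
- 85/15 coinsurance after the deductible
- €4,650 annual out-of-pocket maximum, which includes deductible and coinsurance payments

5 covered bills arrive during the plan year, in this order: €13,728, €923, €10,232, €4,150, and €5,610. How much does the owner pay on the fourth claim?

€182.30

Claim 1 — €13,728: deductible takes €865, €12,863 remains; coinsurance €12,863 × 15% = €1,929.45. Owner pays €2,794.45; OOP now €2,794.45.
Claim 2 — €923: deductible met; 15% of €923 = €138.45. Owner owes €138.45 (running OOP €2,932.90).
Claim 3 — €10,232: 15% coinsurance on €10,232 = €1,534.80. Cost to owner: €1,534.80. OOP to date €4,467.70.
Claim 4 — €4,150: deductible already satisfied, so owner's share is 15% × €4,150 = €622.50. That would push OOP to €5,090.20, over the €4,650 cap, so owner pays €4,650 − €4,467.70 = €182.30.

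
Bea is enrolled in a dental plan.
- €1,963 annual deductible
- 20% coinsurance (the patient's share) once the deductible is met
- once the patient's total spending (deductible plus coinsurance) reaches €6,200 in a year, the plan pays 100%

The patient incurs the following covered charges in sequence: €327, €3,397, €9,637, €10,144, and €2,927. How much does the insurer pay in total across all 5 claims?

Claim 1 — €327: all of it applies to the deductible. Patient owes €327 (running OOP €327). Plan pays €327 − €327 = €0.
Claim 2 — €3,397: €1,636 to deductible, leaving €1,761; coinsurance €1,761 × 20% = €352.20. Patient owes €1,988.20 (running OOP €2,315.20). Insurer: €3,397 − €1,988.20 = €1,408.80.
Claim 3 — €9,637: deductible met; 20% of €9,637 = €1,927.40. Patient pays €1,927.40; OOP now €4,242.60. Insurer: €9,637 − €1,927.40 = €7,709.60.
Claim 4 — €10,144: deductible already satisfied, so patient's share is 20% × €10,144 = €2,028.80. That would push OOP to €6,271.40, over the €6,200 cap, so patient pays €6,200 − €4,242.60 = €1,957.40. Insurer: €10,144 − €1,957.40 = €8,186.60.
Claim 5 — €2,927: deductible already satisfied, so patient's share is 20% × €2,927 = €585.40. Adding that to €6,200 gives €6,785.40, past the €6,200 cap; patient pays only €6,200 − €6,200 = €0. Insurer: €2,927 − €0 = €2,927.
Insurer total: €0 + €1,408.80 + €7,709.60 + €8,186.60 + €2,927 = €20,232.

€20,232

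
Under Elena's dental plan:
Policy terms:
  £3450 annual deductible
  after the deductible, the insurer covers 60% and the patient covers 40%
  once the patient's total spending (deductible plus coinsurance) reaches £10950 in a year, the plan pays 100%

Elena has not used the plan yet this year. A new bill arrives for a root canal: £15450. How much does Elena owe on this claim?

£8250

Deductible not yet touched, so the first £3450 of the bill goes to the deductible.
That leaves £15450 − £3450 = £12000 for coinsurance.
40% of £12000 = £4800 falls to the patient.
That puts the patient's cost at £3450 + £4800 = £8250 before any cap.
Total out-of-pocket so far would be £0 + £8250 = £8250, below the £10950 cap — no reduction.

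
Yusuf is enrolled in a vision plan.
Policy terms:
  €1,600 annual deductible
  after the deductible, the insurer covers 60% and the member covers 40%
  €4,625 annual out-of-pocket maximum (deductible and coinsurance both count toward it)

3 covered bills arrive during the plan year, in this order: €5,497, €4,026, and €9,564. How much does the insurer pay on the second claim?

Claim 1 — €5,497: deductible takes €1,600, €3,897 remains; coinsurance €3,897 × 40% = €1,558.80. Member pays €3,158.80; OOP now €3,158.80. Plan pays €5,497 − €3,158.80 = €2,338.20.
Claim 2 — €4,026: deductible met; 40% of €4,026 = €1,610.40. That would push OOP to €4,769.20, over the €4,625 cap, so member pays €4,625 − €3,158.80 = €1,466.20. Insurer: €4,026 − €1,466.20 = €2,559.80.

€2,559.80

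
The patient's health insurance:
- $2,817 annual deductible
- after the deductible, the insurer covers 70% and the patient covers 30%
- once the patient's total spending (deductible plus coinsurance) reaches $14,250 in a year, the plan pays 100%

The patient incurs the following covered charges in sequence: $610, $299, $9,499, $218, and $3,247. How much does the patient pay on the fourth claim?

#1 ($610): fully absorbed by the deductible. Patient pays $610; OOP now $610.
#2 ($299): all of it applies to the deductible. Patient pays $299; OOP now $909.
#3 ($9,499): $1,908 to deductible, leaving $7,591; 30% of $7,591 = $2,277.30. Patient pays $4,185.30; OOP now $5,094.30.
#4 ($218): 30% coinsurance on $218 = $65.40. Cost to patient: $65.40. OOP to date $5,159.70.

$65.40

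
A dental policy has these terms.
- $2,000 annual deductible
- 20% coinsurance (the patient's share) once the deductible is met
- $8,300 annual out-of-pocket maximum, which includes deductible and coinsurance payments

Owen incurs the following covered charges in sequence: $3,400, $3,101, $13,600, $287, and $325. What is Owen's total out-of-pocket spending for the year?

$5,742.60

Claim 1 ($3,400): $2,000 finishes the deductible; $1,400 goes to coinsurance; patient's 20% is $280. Patient pays $2,280; OOP now $2,280.
Claim 2 ($3,101): deductible already satisfied, so patient's share is 20% × $3,101 = $620.20. Patient owes $620.20 (running OOP $2,900.20).
Claim 3 ($13,600): deductible met; 20% of $13,600 = $2,720. Patient owes $2,720 (running OOP $5,620.20).
Claim 4 ($287): 20% coinsurance on $287 = $57.40. Patient pays $57.40; OOP now $5,677.60.
Claim 5 ($325): deductible already satisfied, so patient's share is 20% × $325 = $65. Cost to patient: $65. OOP to date $5,742.60.
Summing the patient's payments: $2,280 + $620.20 + $2,720 + $57.40 + $65 = $5,742.60.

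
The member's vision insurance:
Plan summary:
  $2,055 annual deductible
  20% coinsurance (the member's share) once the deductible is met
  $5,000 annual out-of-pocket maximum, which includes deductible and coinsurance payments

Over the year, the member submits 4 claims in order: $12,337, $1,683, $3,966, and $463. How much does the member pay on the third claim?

$552

Claim 1 ($12,337): $2,055 to deductible, leaving $10,282; member's 20% is $2,056.40. Member pays $4,111.40; OOP now $4,111.40.
Claim 2 ($1,683): deductible met; 20% of $1,683 = $336.60. Member pays $336.60; OOP now $4,448.
Claim 3 ($3,966): deductible already satisfied, so member's share is 20% × $3,966 = $793.20. Adding that to $4,448 gives $5,241.20, past the $5,000 cap; member pays only $5,000 − $4,448 = $552.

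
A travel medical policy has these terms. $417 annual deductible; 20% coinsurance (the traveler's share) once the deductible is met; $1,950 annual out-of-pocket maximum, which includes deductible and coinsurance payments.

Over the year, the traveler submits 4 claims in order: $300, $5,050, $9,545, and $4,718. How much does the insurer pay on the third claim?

$8,998.60

Bill 1, $300: entire amount goes to the deductible. Traveler pays $300; OOP now $300. Plan pays $300 − $300 = $0.
Bill 2, $5,050: $117 finishes the deductible; $4,933 goes to coinsurance; coinsurance $4,933 × 20% = $986.60. Traveler owes $1,103.60 (running OOP $1,403.60). Plan pays $5,050 − $1,103.60 = $3,946.40.
Bill 3, $9,545: 20% coinsurance on $9,545 = $1,909. Adding that to $1,403.60 gives $3,312.60, past the $1,950 cap; traveler pays only $1,950 − $1,403.60 = $546.40. Insurer: $9,545 − $546.40 = $8,998.60.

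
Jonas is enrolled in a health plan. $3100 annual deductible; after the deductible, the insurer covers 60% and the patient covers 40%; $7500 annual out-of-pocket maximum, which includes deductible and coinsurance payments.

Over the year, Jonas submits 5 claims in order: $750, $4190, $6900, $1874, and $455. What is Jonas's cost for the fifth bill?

Claim 1 ($750): all of it applies to the deductible. Patient pays $750; OOP now $750.
Claim 2 ($4190): $2350 to deductible, leaving $1840; coinsurance $1840 × 40% = $736. Patient pays $3086; OOP now $3836.
Claim 3 ($6900): deductible already satisfied, so patient's share is 40% × $6900 = $2760. Patient owes $2760 (running OOP $6596).
Claim 4 ($1874): deductible already satisfied, so patient's share is 40% × $1874 = $749.60. Patient owes $749.60 (running OOP $7345.60).
Claim 5 ($455): 40% coinsurance on $455 = $182. OOP would hit $7527.60 > $7500, so the cap limits the patient to $7500 − $7345.60 = $154.40.

$154.40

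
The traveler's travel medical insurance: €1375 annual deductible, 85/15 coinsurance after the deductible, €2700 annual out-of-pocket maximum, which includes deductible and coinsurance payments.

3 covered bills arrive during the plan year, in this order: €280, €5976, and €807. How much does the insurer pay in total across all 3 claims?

#1 (€280): all of it applies to the deductible. Traveler owes €280 (running OOP €280). Insurer: €280 − €280 = €0.
#2 (€5976): €1095 finishes the deductible; €4881 goes to coinsurance; coinsurance €4881 × 15% = €732.15. Cost to traveler: €1827.15. OOP to date €2107.15. Plan pays €5976 − €1827.15 = €4148.85.
#3 (€807): deductible already satisfied, so traveler's share is 15% × €807 = €121.05. Traveler owes €121.05 (running OOP €2228.20). Plan pays €807 − €121.05 = €685.95.
Insurer total: €0 + €4148.85 + €685.95 = €4834.80.

€4834.80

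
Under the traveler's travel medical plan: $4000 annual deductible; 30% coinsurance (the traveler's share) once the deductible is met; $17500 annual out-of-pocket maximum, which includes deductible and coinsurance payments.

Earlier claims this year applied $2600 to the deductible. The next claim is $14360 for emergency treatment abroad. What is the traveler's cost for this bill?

$2600 of the $4000 deductible is already met, leaving $1400.
The remaining $12960 (= $14360 − $1400) moves to coinsurance.
Traveler's 30% share of $12960 is $3888.
So the traveler owes $1400 + $3888 = $5288 before any cap.
Cumulative spending $2600 + $5288 = $7888 stays under the $17500 maximum.

$5288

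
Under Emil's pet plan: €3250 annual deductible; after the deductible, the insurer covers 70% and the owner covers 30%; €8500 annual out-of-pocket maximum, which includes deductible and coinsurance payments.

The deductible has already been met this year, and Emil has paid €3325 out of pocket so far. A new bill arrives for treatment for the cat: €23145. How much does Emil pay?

With the deductible met, the entire €23145 is subject to coinsurance.
Coinsurance: €23145 × 30% = €6943.50.
That would bring total out-of-pocket to €10268.50, past the €8500 cap. The owner is capped at €8500 − €3325 = €5175 on this claim.

€5175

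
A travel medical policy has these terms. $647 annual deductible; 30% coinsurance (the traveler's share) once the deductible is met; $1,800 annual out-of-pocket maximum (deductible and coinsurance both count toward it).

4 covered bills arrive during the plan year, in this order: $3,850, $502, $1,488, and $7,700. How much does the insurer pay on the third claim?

$1,446.50

Bill 1, $3,850: deductible takes $647, $3,203 remains; traveler's 30% is $960.90. Traveler pays $1,607.90; OOP now $1,607.90. Plan pays $3,850 − $1,607.90 = $2,242.10.
Bill 2, $502: 30% coinsurance on $502 = $150.60. Traveler owes $150.60 (running OOP $1,758.50). Insurer: $502 − $150.60 = $351.40.
Bill 3, $1,488: 30% coinsurance on $1,488 = $446.40. OOP would hit $2,204.90 > $1,800, so the cap limits the traveler to $1,800 − $1,758.50 = $41.50. Plan pays $1,488 − $41.50 = $1,446.50.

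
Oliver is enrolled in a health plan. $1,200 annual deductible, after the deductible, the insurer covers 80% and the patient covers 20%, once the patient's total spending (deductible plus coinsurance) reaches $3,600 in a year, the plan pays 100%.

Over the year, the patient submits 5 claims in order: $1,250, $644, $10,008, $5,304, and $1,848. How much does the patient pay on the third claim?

$2,001.60

Claim 1 ($1,250): $1,200 to deductible, leaving $50; 20% of $50 = $10. Cost to patient: $1,210. OOP to date $1,210.
Claim 2 ($644): deductible met; 20% of $644 = $128.80. Cost to patient: $128.80. OOP to date $1,338.80.
Claim 3 ($10,008): deductible met; 20% of $10,008 = $2,001.60. Cost to patient: $2,001.60. OOP to date $3,340.40.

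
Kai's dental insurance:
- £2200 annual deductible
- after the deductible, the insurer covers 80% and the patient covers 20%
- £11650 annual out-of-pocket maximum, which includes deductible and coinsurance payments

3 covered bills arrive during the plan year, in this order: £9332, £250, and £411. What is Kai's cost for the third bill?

Claim 1 — £9332: £2200 to deductible, leaving £7132; patient's 20% is £1426.40. Cost to patient: £3626.40. OOP to date £3626.40.
Claim 2 — £250: deductible already satisfied, so patient's share is 20% × £250 = £50. Patient owes £50 (running OOP £3676.40).
Claim 3 — £411: 20% coinsurance on £411 = £82.20. Patient pays £82.20; OOP now £3758.60.

£82.20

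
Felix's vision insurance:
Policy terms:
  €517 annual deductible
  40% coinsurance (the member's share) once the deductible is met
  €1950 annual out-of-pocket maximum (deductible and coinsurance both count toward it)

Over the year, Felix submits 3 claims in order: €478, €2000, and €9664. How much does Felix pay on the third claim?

Claim 1 — €478: entire amount goes to the deductible. Member owes €478 (running OOP €478).
Claim 2 — €2000: €39 to deductible, leaving €1961; 40% of €1961 = €784.40. Member owes €823.40 (running OOP €1301.40).
Claim 3 — €9664: deductible met; 40% of €9664 = €3865.60. OOP would hit €5167 > €1950, so the cap limits the member to €1950 − €1301.40 = €648.60.

€648.60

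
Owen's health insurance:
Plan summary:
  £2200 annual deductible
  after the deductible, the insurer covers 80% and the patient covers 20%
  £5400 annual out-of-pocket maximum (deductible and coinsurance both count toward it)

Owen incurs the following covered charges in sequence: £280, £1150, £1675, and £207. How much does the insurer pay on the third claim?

£724

Bill 1, £280: fully absorbed by the deductible. Cost to patient: £280. OOP to date £280. Insurer: £280 − £280 = £0.
Bill 2, £1150: fully absorbed by the deductible. Patient owes £1150 (running OOP £1430). Insurer: £1150 − £1150 = £0.
Bill 3, £1675: £770 finishes the deductible; £905 goes to coinsurance; coinsurance £905 × 20% = £181. Patient owes £951 (running OOP £2381). Plan pays £1675 − £951 = £724.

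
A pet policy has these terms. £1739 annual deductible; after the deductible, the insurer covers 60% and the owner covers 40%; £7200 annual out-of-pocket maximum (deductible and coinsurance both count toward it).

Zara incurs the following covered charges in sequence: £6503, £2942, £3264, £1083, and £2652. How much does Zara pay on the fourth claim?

#1 (£6503): £1739 to deductible, leaving £4764; 40% of £4764 = £1905.60. Owner pays £3644.60; OOP now £3644.60.
#2 (£2942): deductible already satisfied, so owner's share is 40% × £2942 = £1176.80. Owner pays £1176.80; OOP now £4821.40.
#3 (£3264): deductible met; 40% of £3264 = £1305.60. Cost to owner: £1305.60. OOP to date £6127.
#4 (£1083): deductible already satisfied, so owner's share is 40% × £1083 = £433.20. Owner owes £433.20 (running OOP £6560.20).

£433.20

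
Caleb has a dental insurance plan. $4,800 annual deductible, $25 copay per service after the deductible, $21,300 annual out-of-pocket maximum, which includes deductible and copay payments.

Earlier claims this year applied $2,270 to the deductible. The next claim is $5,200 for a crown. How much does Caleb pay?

$2,555

$2,270 of the $4,800 deductible is already met, leaving $2,530.
After the $2,530 deductible portion, $5,200 − $2,530 = $2,670 is subject to the copay.
Copay on this service: $25.
That puts the patient's cost at $2,530 + $25 = $2,555 before any cap.
Cumulative spending $2,270 + $2,555 = $4,825 stays under the $21,300 maximum.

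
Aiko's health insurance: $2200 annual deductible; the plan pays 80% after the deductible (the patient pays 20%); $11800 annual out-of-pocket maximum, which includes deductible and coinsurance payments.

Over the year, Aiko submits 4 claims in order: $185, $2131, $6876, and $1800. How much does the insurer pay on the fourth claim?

Claim 1 — $185: entire amount goes to the deductible. Cost to patient: $185. OOP to date $185. Plan pays $185 − $185 = $0.
Claim 2 — $2131: deductible takes $2015, $116 remains; 20% of $116 = $23.20. Patient pays $2038.20; OOP now $2223.20. Plan pays $2131 − $2038.20 = $92.80.
Claim 3 — $6876: deductible already satisfied, so patient's share is 20% × $6876 = $1375.20. Patient owes $1375.20 (running OOP $3598.40). Insurer: $6876 − $1375.20 = $5500.80.
Claim 4 — $1800: deductible already satisfied, so patient's share is 20% × $1800 = $360. Patient owes $360 (running OOP $3958.40). Plan pays $1800 − $360 = $1440.

$1440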